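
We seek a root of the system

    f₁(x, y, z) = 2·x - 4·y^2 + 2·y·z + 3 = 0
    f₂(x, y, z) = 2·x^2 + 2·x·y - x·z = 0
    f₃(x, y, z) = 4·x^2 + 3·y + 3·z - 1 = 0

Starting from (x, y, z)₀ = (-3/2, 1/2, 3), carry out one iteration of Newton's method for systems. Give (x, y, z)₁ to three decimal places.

At (-3/2, 1/2, 3): F = (2.000, 7.500, 18.500).
Jacobian J = [[2, -8·y + 2·z, 2·y], [4·x + 2·y - z, 2·x, -x], [8·x, 3, 3]].
At the point, J = [[2.000, 2.000, 1.000], [-8.000, -3.000, 1.500], [-12.000, 3.000, 3.000]] (det J = -75.000).
Solving J·Δ = −F gives Δ = (0.820, -0.753, -2.133).
Then the next iterate is (x, y, z)₁ = (-0.680, -0.253, 0.867).

(-0.680, -0.253, 0.867)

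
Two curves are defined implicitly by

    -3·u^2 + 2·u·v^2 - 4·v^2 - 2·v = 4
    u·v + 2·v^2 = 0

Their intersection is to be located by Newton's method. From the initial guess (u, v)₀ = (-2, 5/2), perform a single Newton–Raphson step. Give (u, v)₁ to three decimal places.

(-1.159, 1.300)

At (-2, 5/2): F = (-71.000, 7.500).
Jacobian J = [[-6·u + 2·v^2, 4·u·v - 8·v - 2], [v, u + 4·v]].
At the point, J = [[24.500, -42.000], [2.500, 8.000]] (det J = 301.000).
Solving J·Δ = −F gives Δ = (0.841, -1.200).
Then the next iterate is (u, v)₁ = (-1.159, 1.300).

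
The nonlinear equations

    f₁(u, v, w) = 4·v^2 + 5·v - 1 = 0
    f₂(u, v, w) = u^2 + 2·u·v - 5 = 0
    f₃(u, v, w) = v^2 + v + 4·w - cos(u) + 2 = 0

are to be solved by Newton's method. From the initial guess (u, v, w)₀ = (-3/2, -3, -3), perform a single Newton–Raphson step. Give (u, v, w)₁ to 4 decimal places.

(-1.1564, -1.9474, -0.5808)

At (-3/2, -3, -3): F = (20.0000, 6.2500, -4.070737).
Jacobian J = [[0, 8·v + 5, 0], [2·u + 2·v, 2·u, 0], [sin(u), 2·v + 1, 4]].
At the point, J = [[0.0000, -19.0000, 0.0000], [-9.0000, -3.0000, 0.0000], [-0.997495, -5.0000, 4.0000]] (det J = -684.0000).
Solving J·Δ = −F gives Δ = (0.3436, 1.0526, 2.4192).
Then the next iterate is (u, v, w)₁ = (-1.1564, -1.9474, -0.5808).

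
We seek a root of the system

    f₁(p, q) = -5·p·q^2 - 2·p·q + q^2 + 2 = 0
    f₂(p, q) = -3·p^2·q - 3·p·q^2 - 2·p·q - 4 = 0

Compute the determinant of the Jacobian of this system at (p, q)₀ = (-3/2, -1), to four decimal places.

J = [[-5·q^2 - 2·q, -10·p·q - 2·p + 2·q], [-6·p·q - 3·q^2 - 2·q, -3·p^2 - 6·p·q - 2·p]].
At the point, J = [[-3.0000, -14.0000], [-10.0000, -12.7500]].
det J = -101.7500.

-101.7500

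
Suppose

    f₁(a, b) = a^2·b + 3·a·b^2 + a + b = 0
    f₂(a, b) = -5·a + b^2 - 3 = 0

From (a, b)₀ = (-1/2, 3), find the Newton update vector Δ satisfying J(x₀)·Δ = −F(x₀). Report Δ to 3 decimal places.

(-0.039, -1.449)

At (-1/2, 3): F = (-10.250, 8.500).
Jacobian J = [[2·a·b + 3·b^2 + 1, a^2 + 6·a·b + 1], [-5, 2·b]].
At the point, J = [[25.000, -7.750], [-5.000, 6.000]] (det J = 111.250).
Solving J·Δ = −F gives Δ = (-0.039, -1.449).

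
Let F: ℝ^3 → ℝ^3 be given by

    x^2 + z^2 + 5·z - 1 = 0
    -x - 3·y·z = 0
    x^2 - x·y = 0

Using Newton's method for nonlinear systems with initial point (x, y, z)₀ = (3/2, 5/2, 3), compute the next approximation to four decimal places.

At (3/2, 5/2, 3): F = (25.2500, -24.0000, -1.5000).
Jacobian J = [[2·x, 0, 2·z + 5], [-1, -3·z, -3·y], [2·x - y, -x, 0]].
At the point, J = [[3.0000, 0.0000, 11.0000], [-1.0000, -9.0000, -7.5000], [0.5000, -1.5000, 0.0000]] (det J = 32.2500).
Solving J·Δ = −F gives Δ = (1.1337, -0.6221, -2.6047).
Then the next iterate is (x, y, z)₁ = (2.6337, 1.8779, 0.3953).

(2.6337, 1.8779, 0.3953)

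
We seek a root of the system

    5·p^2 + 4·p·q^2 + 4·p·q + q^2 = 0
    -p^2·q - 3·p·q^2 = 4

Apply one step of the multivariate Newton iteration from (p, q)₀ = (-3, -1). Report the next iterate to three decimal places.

At (-3, -1): F = (46.000, 14.000).
Jacobian J = [[10·p + 4·q^2 + 4·q, 8·p·q + 4·p + 2·q], [-2·p·q - 3·q^2, -p^2 - 6·p·q]].
At the point, J = [[-30.000, 10.000], [-9.000, -27.000]] (det J = 900.000).
Solving J·Δ = −F gives Δ = (1.536, 0.007).
Then the next iterate is (p, q)₁ = (-1.464, -0.993).

(-1.464, -0.993)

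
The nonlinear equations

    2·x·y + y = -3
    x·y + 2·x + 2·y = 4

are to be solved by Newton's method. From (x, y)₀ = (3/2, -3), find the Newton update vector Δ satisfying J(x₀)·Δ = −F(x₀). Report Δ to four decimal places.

(0.8529, 3.5294)

At (3/2, -3): F = (-9.0000, -11.5000).
Jacobian J = [[2·y, 2·x + 1], [y + 2, x + 2]].
At the point, J = [[-6.0000, 4.0000], [-1.0000, 3.5000]] (det J = -17.0000).
Solving J·Δ = −F gives Δ = (0.8529, 3.5294).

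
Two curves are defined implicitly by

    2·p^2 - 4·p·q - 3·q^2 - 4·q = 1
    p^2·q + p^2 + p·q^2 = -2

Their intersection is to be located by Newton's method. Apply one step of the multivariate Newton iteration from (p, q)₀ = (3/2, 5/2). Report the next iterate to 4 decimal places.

(1.2661, 0.9274)

At (3/2, 5/2): F = (-40.2500, 19.2500).
Jacobian J = [[4·p - 4·q, -4·p - 6·q - 4], [2·p·q + 2·p + q^2, p^2 + 2·p·q]].
At the point, J = [[-4.0000, -25.0000], [16.7500, 9.7500]] (det J = 379.7500).
Solving J·Δ = −F gives Δ = (-0.2339, -1.5726).
Then the next iterate is (p, q)₁ = (1.2661, 0.9274).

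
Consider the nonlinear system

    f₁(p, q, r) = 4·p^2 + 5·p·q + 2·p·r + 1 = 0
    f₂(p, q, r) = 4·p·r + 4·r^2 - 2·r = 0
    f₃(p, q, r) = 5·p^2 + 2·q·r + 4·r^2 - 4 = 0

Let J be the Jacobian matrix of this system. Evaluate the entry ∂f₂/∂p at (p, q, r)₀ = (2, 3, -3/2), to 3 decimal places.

∂f₂/∂p = 4·r.
At (2, 3, -3/2) this is -6.000.

-6.000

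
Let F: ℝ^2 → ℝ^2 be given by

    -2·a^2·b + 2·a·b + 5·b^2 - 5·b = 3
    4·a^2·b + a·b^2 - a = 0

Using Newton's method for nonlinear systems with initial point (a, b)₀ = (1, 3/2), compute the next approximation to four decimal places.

(0.5619, 1.2936)

At (1, 3/2): F = (0.7500, 7.2500).
Jacobian J = [[-4·a·b + 2·b, -2·a^2 + 2·a + 10·b - 5], [8·a·b + b^2 - 1, 4·a^2 + 2·a·b]].
At the point, J = [[-3.0000, 10.0000], [13.2500, 7.0000]] (det J = -153.5000).
Solving J·Δ = −F gives Δ = (-0.4381, -0.2064).
Then the next iterate is (a, b)₁ = (0.5619, 1.2936).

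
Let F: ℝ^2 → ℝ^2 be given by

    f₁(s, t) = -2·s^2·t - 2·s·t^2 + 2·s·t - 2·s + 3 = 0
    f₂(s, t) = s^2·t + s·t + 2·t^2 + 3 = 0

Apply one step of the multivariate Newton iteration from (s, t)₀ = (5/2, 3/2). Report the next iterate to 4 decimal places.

(3.9591, -0.7886)

At (5/2, 3/2): F = (-24.5000, 20.6250).
Jacobian J = [[-4·s·t - 2·t^2 + 2·t - 2, -2·s^2 - 4·s·t + 2·s], [2·s·t + t, s^2 + s + 4·t]].
At the point, J = [[-18.5000, -22.5000], [9.0000, 14.7500]] (det J = -70.3750).
Solving J·Δ = −F gives Δ = (1.4591, -2.2886).
Then the next iterate is (s, t)₁ = (3.9591, -0.7886).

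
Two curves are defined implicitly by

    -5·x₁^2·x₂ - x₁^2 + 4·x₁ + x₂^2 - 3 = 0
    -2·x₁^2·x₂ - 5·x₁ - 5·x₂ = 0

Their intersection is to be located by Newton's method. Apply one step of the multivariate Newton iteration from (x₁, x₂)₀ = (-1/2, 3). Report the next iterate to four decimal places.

(0.0795, 0.5599)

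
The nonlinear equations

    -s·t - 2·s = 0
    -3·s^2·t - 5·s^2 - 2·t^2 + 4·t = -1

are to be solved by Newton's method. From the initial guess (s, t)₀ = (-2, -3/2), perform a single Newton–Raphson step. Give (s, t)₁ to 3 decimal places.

(5.000, -0.250)

At (-2, -3/2): F = (1.000, -11.500).
Jacobian J = [[-t - 2, -s], [-6·s·t - 10·s, -3·s^2 - 4·t + 4]].
At the point, J = [[-0.500, 2.000], [2.000, -2.000]] (det J = -3.000).
Solving J·Δ = −F gives Δ = (7.000, 1.250).
Then the next iterate is (s, t)₁ = (5.000, -0.250).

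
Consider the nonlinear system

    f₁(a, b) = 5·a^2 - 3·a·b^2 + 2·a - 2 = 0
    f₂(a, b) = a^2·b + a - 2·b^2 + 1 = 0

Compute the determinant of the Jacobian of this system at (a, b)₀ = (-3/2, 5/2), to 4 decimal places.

392.3125

J = [[10·a - 3·b^2 + 2, -6·a·b], [2·a·b + 1, a^2 - 4·b]].
At the point, J = [[-31.7500, 22.5000], [-6.5000, -7.7500]].
det J = 392.3125.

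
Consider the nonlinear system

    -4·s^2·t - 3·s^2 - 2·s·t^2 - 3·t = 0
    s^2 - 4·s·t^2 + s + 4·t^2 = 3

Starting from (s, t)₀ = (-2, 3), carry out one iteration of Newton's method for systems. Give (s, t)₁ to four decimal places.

(-1.0957, 2.0037)

At (-2, 3): F = (-33.0000, 107.0000).
Jacobian J = [[-8·s·t - 6·s - 2·t^2, -4·s^2 - 4·s·t - 3], [2·s - 4·t^2 + 1, -8·s·t + 8·t]].
At the point, J = [[42.0000, 5.0000], [-39.0000, 72.0000]] (det J = 3219.0000).
Solving J·Δ = −F gives Δ = (0.9043, -0.9963).
Then the next iterate is (s, t)₁ = (-1.0957, 2.0037).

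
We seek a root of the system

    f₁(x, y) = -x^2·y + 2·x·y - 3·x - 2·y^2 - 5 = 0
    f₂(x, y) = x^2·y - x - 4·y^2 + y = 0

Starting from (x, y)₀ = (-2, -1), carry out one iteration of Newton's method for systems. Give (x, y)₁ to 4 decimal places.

At (-2, -1): F = (7.0000, -7.0000).
Jacobian J = [[-2·x·y + 2·y - 3, -x^2 + 2·x - 4·y], [2·x·y - 1, x^2 - 8·y + 1]].
At the point, J = [[-9.0000, -4.0000], [3.0000, 13.0000]] (det J = -105.0000).
Solving J·Δ = −F gives Δ = (0.6000, 0.4000).
Then the next iterate is (x, y)₁ = (-1.4000, -0.6000).

(-1.4000, -0.6000)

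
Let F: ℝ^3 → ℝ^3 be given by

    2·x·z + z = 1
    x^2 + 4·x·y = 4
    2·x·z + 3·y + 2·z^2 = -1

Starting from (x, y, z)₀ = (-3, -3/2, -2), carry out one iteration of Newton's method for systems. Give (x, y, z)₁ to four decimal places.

(-2.2976, -0.2857, -0.7619)

At (-3, -3/2, -2): F = (9.0000, 23.0000, 16.5000).
Jacobian J = [[2·z, 0, 2·x + 1], [2·x + 4·y, 4·x, 0], [2·z, 3, 2·x + 4·z]].
At the point, J = [[-4.0000, 0.0000, -5.0000], [-12.0000, -12.0000, 0.0000], [-4.0000, 3.0000, -14.0000]] (det J = -252.0000).
Solving J·Δ = −F gives Δ = (0.7024, 1.2143, 1.2381).
Then the next iterate is (x, y, z)₁ = (-2.2976, -0.2857, -0.7619).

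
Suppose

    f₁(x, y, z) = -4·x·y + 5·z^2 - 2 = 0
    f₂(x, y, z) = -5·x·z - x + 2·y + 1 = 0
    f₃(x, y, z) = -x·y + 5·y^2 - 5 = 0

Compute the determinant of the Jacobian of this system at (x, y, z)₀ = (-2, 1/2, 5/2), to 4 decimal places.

-2237.5000

J = [[-4·y, -4·x, 10·z], [-5·z - 1, 2, -5·x], [-y, -x + 10·y, 0]].
At the point, J = [[-2.0000, 8.0000, 25.0000], [-13.5000, 2.0000, 10.0000], [-0.5000, 7.0000, 0.0000]].
det J = -2237.5000.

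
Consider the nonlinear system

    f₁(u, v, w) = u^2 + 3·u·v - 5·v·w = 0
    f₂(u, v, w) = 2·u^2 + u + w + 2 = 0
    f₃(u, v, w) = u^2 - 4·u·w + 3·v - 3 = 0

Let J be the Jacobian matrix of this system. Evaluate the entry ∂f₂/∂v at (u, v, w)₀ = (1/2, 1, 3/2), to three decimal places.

0.000

∂f₂/∂v = 0.
At (1/2, 1, 3/2) this is 0.000.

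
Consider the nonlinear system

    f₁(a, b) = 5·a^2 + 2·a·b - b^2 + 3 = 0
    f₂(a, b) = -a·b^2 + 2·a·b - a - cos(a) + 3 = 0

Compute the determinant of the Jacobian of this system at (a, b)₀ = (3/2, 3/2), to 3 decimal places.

-27.000

J = [[10·a + 2·b, 2·a - 2·b], [-b^2 + 2·b + sin(a) - 1, -2·a·b + 2·a]].
At the point, J = [[18.000, 0.000], [0.74749, -1.500]].
det J = -27.000.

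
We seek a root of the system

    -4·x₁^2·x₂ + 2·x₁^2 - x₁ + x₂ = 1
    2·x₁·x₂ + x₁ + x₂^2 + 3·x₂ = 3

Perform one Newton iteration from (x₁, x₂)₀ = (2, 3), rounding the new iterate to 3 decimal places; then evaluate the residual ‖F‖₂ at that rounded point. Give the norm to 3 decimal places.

At (2, 3): F = (-40.000, 29.000).
Jacobian J = [[-8·x₁·x₂ + 4·x₁ - 1, -4·x₁^2 + 1], [2·x₂ + 1, 2·x₁ + 2·x₂ + 3]].
At the point, J = [[-41.000, -15.000], [7.000, 13.000]] (det J = -428.000).
Solving J·Δ = −F gives Δ = (-0.199, -2.124).
Then the next iterate is (x₁, x₂)₁ = (1.801, 0.876).
Re-evaluating at (1.801, 0.876): F = (-6.80338, 5.35173), so ‖F‖₂ = 8.656.

8.656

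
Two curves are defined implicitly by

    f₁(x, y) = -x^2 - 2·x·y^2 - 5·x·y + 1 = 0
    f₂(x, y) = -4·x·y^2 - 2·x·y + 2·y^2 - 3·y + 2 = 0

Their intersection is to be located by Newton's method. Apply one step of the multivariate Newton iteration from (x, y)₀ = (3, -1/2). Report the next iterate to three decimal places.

(11.500, -4.500)

At (3, -1/2): F = (-2.000, 4.000).
Jacobian J = [[-2·x - 2·y^2 - 5·y, -4·x·y - 5·x], [-4·y^2 - 2·y, -8·x·y - 2·x + 4·y - 3]].
At the point, J = [[-4.000, -9.000], [0.000, 1.000]] (det J = -4.000).
Solving J·Δ = −F gives Δ = (8.500, -4.000).
Then the next iterate is (x, y)₁ = (11.500, -4.500).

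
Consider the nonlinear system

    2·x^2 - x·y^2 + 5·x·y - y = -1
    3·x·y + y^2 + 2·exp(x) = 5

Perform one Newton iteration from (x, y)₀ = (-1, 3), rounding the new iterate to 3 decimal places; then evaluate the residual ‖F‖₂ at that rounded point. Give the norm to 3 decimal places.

95.500

At (-1, 3): F = (-6.000, -4.26424).
Jacobian J = [[4·x - y^2 + 5·y, -2·x·y + 5·x - 1], [3·y + 2·exp(x), 3·x + 2·y]].
At the point, J = [[2.000, 0.000], [9.73576, 3.000]] (det J = 6.000).
Solving J·Δ = −F gives Δ = (3.000, -8.314).
Then the next iterate is (x, y)₁ = (2.000, -5.314).
Re-evaluating at (2.000, -5.314): F = (-95.30319, 6.13271), so ‖F‖₂ = 95.500.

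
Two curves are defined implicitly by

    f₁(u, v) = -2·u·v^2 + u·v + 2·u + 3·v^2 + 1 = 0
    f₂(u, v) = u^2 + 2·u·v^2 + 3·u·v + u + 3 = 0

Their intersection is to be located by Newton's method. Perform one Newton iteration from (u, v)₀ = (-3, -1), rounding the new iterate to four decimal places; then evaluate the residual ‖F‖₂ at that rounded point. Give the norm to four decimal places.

4.7463

At (-3, -1): F = (7.0000, 12.0000).
Jacobian J = [[-2·v^2 + v + 2, -4·u·v + u + 6·v], [2·u + 2·v^2 + 3·v + 1, 4·u·v + 3·u]].
At the point, J = [[-1.0000, -21.0000], [-6.0000, 3.0000]] (det J = -129.0000).
Solving J·Δ = −F gives Δ = (2.1163, 0.2326).
Then the next iterate is (u, v)₁ = (-0.8837, -0.7674).
Re-evaluating at (-0.8837, -0.7674): F = (2.718286, 3.890853), so ‖F‖₂ = 4.7463.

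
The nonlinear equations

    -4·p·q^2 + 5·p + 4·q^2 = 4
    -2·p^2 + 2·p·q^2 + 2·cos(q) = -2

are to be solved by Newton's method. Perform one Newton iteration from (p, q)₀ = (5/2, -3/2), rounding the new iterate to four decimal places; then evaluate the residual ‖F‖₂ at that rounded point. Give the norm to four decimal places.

1.0653

At (5/2, -3/2): F = (-5.0000, 0.891474).
Jacobian J = [[-4·q^2 + 5, -8·p·q + 8·q], [-4·p + 2·q^2, 4·p·q - 2·sin(q)]].
At the point, J = [[-4.0000, 18.0000], [-5.5000, -13.005010]] (det J = 151.020040).
Solving J·Δ = −F gives Δ = (-0.3243, 0.2057).
Then the next iterate is (p, q)₁ = (2.1757, -1.2943).
Re-evaluating at (2.1757, -1.2943): F = (-0.999689, 0.368152), so ‖F‖₂ = 1.0653.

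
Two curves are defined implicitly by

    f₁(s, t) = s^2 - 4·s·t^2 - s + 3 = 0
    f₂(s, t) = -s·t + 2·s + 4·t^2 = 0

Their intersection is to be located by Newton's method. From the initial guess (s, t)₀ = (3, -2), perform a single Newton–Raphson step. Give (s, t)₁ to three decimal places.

(38.471, 6.941)

At (3, -2): F = (-39.000, 28.000).
Jacobian J = [[2·s - 4·t^2 - 1, -8·s·t], [-t + 2, -s + 8·t]].
At the point, J = [[-11.000, 48.000], [4.000, -19.000]] (det J = 17.000).
Solving J·Δ = −F gives Δ = (35.471, 8.941).
Then the next iterate is (s, t)₁ = (38.471, 6.941).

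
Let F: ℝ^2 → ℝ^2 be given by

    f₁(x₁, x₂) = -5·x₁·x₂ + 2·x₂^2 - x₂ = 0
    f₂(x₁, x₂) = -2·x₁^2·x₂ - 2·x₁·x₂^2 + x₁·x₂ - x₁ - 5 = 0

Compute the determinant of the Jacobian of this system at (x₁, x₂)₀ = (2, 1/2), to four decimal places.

-20.0000

J = [[-5·x₂, -5·x₁ + 4·x₂ - 1], [-4·x₁·x₂ - 2·x₂^2 + x₂ - 1, -2·x₁^2 - 4·x₁·x₂ + x₁]].
At the point, J = [[-2.5000, -9.0000], [-5.0000, -10.0000]].
det J = -20.0000.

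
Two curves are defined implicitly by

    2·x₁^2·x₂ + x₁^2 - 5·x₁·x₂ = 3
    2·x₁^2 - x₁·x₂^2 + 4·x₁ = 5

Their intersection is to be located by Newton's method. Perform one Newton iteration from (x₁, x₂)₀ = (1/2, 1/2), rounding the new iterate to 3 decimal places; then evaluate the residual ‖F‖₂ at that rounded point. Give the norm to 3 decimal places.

At (1/2, 1/2): F = (-3.750, -2.625).
Jacobian J = [[4·x₁·x₂ + 2·x₁ - 5·x₂, 2·x₁^2 - 5·x₁], [4·x₁ - x₂^2 + 4, -2·x₁·x₂]].
At the point, J = [[-0.500, -2.000], [5.750, -0.500]] (det J = 11.750).
Solving J·Δ = −F gives Δ = (0.287, -1.947).
Then the next iterate is (x₁, x₂)₁ = (0.787, -1.447).
Re-evaluating at (0.787, -1.447): F = (1.52086, -2.26109), so ‖F‖₂ = 2.725.

2.725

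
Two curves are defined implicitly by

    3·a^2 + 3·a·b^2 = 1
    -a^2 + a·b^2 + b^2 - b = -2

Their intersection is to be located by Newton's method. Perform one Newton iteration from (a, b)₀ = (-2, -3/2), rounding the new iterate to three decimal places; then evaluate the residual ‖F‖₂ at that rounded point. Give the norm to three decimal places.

0.826

At (-2, -3/2): F = (-2.500, -2.750).
Jacobian J = [[6·a + 3·b^2, 6·a·b], [-2·a + b^2, 2·a·b + 2·b - 1]].
At the point, J = [[-5.250, 18.000], [6.250, 2.000]] (det J = -123.000).
Solving J·Δ = −F gives Δ = (0.362, 0.244).
Then the next iterate is (a, b)₁ = (-1.638, -1.256).
Re-evaluating at (-1.638, -1.256): F = (-0.70288, -0.43351), so ‖F‖₂ = 0.826.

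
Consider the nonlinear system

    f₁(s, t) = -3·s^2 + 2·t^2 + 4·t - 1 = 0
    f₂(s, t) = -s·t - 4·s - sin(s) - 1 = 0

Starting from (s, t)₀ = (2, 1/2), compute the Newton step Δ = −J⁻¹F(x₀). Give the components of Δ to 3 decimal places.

(-1.782, -1.815)

At (2, 1/2): F = (-10.500, -10.90930).
Jacobian J = [[-6·s, 4·t + 4], [-t - cos(s) - 4, -s]].
At the point, J = [[-12.000, 6.000], [-4.08385, -2.000]] (det J = 48.50312).
Solving J·Δ = −F gives Δ = (-1.782, -1.815).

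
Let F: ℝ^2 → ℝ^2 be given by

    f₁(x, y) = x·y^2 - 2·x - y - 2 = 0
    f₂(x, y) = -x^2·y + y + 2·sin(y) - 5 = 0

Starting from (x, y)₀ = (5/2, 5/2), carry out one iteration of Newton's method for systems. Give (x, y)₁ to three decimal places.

(1.168, 2.460)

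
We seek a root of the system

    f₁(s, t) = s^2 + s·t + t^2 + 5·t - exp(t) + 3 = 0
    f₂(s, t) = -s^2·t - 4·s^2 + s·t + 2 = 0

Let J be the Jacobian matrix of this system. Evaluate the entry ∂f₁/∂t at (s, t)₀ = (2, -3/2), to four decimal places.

∂f₁/∂t = s + 2·t - exp(t) + 5.
At (2, -3/2) this is 3.7769.

3.7769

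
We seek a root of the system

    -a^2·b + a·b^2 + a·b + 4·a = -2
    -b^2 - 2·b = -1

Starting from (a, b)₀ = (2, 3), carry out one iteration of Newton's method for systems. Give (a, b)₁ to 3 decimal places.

(0.875, 1.250)

At (2, 3): F = (22.000, -14.000).
Jacobian J = [[-2·a·b + b^2 + b + 4, -a^2 + 2·a·b + a], [0, -2·b - 2]].
At the point, J = [[4.000, 10.000], [0.000, -8.000]] (det J = -32.000).
Solving J·Δ = −F gives Δ = (-1.125, -1.750).
Then the next iterate is (a, b)₁ = (0.875, 1.250).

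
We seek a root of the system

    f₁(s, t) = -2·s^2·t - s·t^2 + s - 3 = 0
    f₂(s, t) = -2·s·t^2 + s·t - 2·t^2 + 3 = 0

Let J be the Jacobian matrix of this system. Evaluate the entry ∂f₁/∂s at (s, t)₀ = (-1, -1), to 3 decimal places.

∂f₁/∂s = -4·s·t - t^2 + 1.
At (-1, -1) this is -4.000.

-4.000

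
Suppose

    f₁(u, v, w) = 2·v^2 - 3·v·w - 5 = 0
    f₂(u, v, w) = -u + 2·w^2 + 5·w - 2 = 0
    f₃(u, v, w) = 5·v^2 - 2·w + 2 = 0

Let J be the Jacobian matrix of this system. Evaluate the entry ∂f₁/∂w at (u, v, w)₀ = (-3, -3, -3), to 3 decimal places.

∂f₁/∂w = -3·v.
At (-3, -3, -3) this is 9.000.

9.000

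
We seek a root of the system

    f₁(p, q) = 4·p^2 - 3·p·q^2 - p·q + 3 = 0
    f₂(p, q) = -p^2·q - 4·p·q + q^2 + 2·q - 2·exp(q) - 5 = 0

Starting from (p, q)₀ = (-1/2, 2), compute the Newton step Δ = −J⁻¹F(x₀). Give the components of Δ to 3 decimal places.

(0.142, -1.299)

At (-1/2, 2): F = (11.000, -8.27811).
Jacobian J = [[8·p - 3·q^2 - q, -6·p·q - p], [-2·p·q - 4·q, -p^2 - 4·p + 2·q - 2·exp(q) + 2]].
At the point, J = [[-18.000, 6.500], [-6.000, -7.02811]] (det J = 165.50602).
Solving J·Δ = −F gives Δ = (0.142, -1.299).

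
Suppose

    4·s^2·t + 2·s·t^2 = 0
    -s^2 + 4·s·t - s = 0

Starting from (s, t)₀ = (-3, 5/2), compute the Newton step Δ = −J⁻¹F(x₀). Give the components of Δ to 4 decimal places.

(0.8625, -1.9219)

At (-3, 5/2): F = (52.5000, -36.0000).
Jacobian J = [[8·s·t + 2·t^2, 4·s^2 + 4·s·t], [-2·s + 4·t - 1, 4·s]].
At the point, J = [[-47.5000, 6.0000], [15.0000, -12.0000]] (det J = 480.0000).
Solving J·Δ = −F gives Δ = (0.8625, -1.9219).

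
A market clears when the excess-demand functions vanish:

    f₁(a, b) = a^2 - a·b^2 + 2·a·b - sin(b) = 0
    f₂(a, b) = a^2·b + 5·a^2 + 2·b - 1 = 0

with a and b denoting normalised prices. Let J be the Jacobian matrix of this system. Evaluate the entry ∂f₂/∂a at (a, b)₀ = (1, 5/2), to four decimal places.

∂f₂/∂a = 2·a·b + 10·a.
At (1, 5/2) this is 15.0000.

15.0000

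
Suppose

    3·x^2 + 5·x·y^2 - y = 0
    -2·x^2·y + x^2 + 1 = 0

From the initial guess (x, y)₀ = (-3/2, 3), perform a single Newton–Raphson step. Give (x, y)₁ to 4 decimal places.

(-1.1503, 1.8878)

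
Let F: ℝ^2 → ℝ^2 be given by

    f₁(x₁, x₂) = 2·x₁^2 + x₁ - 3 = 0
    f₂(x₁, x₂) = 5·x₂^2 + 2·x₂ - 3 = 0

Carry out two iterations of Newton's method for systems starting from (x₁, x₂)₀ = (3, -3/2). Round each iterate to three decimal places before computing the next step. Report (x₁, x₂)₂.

(1.101, -1.005)

At (3, -3/2): F = (18.000, 5.250).
Jacobian J = [[4·x₁ + 1, 0], [0, 10·x₂ + 2]].
At the point, J = [[13.000, 0.000], [0.000, -13.000]] (det J = -169.000).
Solving J·Δ = −F gives Δ = (-1.385, 0.404).
Then the next iterate is (x₁, x₂)₁ = (1.615, -1.096).
Round to (1.615, -1.096) and repeat: F = (3.83145, 0.81408), J = [[7.460, 0.000], [0.000, -8.960]].
Δ = (-0.514, 0.091), so (x₁, x₂)₂ = (1.101, -1.005).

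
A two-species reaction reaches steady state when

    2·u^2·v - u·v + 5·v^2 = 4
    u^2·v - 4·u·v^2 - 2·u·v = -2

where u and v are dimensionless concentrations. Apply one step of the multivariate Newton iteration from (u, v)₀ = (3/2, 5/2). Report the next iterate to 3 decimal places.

At (3/2, 5/2): F = (34.750, -37.375).
Jacobian J = [[4·u·v - v, 2·u^2 - u + 10·v], [2·u·v - 4·v^2 - 2·v, u^2 - 8·u·v - 2·u]].
At the point, J = [[12.500, 28.000], [-22.500, -30.750]] (det J = 245.625).
Solving J·Δ = −F gives Δ = (0.090, -1.281).
Then the next iterate is (u, v)₁ = (1.590, 1.219).

(1.590, 1.219)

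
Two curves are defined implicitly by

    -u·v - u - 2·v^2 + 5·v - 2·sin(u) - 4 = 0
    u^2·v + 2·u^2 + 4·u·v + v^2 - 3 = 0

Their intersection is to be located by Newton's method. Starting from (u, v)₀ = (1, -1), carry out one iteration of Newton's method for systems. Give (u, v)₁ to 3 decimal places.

At (1, -1): F = (-12.68294, -5.000).
Jacobian J = [[-v - 2·cos(u) - 1, -u - 4·v + 5], [2·u·v + 4·u + 4·v, u^2 + 4·u + 2·v]].
At the point, J = [[-1.08060, 8.000], [-2.000, 3.000]] (det J = 12.75819).
Solving J·Δ = −F gives Δ = (-0.153, 1.565).
Then the next iterate is (u, v)₁ = (0.847, 0.565).

(0.847, 0.565)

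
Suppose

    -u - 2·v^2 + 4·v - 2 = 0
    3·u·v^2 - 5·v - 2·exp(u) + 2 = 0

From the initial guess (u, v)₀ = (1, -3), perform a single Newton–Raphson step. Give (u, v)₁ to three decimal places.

(1.441, -0.910)

At (1, -3): F = (-33.000, 38.56344).
Jacobian J = [[-1, -4·v + 4], [3·v^2 - 2·exp(u), 6·u·v - 5]].
At the point, J = [[-1.000, 16.000], [21.56344, -23.000]] (det J = -322.01498).
Solving J·Δ = −F gives Δ = (0.441, 2.090).
Then the next iterate is (u, v)₁ = (1.441, -0.910).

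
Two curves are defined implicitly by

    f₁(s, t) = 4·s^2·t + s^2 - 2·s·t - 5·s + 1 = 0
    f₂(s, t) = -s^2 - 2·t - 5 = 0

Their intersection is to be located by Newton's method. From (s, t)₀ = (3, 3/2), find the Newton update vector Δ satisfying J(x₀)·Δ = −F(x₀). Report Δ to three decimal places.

(-3.839, 3.018)

At (3, 3/2): F = (40.000, -17.000).
Jacobian J = [[8·s·t + 2·s - 2·t - 5, 4·s^2 - 2·s], [-2·s, -2]].
At the point, J = [[34.000, 30.000], [-6.000, -2.000]] (det J = 112.000).
Solving J·Δ = −F gives Δ = (-3.839, 3.018).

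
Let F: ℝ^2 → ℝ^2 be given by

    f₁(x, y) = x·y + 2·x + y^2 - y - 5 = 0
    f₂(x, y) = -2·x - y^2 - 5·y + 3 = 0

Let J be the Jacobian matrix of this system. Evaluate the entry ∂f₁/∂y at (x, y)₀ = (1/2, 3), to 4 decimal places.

5.5000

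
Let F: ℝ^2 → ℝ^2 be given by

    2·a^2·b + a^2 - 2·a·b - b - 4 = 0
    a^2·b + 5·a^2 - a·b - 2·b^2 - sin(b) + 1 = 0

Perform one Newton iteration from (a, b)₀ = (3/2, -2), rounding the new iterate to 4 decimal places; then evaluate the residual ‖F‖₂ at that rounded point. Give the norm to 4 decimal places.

1.3013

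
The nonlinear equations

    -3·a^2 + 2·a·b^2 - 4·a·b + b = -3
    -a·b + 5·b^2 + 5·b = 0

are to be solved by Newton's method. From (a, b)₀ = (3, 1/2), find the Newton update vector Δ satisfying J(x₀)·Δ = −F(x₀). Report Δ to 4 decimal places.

At (3, 1/2): F = (-28.0000, 2.2500).
Jacobian J = [[-6·a + 2·b^2 - 4·b, 4·a·b - 4·a + 1], [-b, -a + 10·b + 5]].
At the point, J = [[-19.5000, -5.0000], [-0.5000, 7.0000]] (det J = -139.0000).
Solving J·Δ = −F gives Δ = (-1.3291, -0.4164).

(-1.3291, -0.4164)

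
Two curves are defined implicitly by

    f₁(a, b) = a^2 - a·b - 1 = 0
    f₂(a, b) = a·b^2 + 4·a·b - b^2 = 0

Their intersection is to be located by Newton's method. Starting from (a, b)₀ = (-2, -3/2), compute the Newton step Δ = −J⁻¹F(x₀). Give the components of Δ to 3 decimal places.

(2.100, 2.625)

At (-2, -3/2): F = (0.000, 5.250).
Jacobian J = [[2·a - b, -a], [b^2 + 4·b, 2·a·b + 4·a - 2·b]].
At the point, J = [[-2.500, 2.000], [-3.750, 1.000]] (det J = 5.000).
Solving J·Δ = −F gives Δ = (2.100, 2.625).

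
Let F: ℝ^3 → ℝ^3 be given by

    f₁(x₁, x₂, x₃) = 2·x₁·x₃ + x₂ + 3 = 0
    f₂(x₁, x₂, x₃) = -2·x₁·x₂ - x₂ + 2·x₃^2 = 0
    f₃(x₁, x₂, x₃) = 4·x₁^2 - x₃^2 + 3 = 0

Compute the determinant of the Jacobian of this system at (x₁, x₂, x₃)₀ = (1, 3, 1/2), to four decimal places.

J = [[2·x₃, 1, 2·x₁], [-2·x₂, -2·x₁ - 1, 4·x₃], [8·x₁, 0, -2·x₃]].
At the point, J = [[1.0000, 1.0000, 2.0000], [-6.0000, -3.0000, 2.0000], [8.0000, 0.0000, -1.0000]].
det J = 61.0000.

61.0000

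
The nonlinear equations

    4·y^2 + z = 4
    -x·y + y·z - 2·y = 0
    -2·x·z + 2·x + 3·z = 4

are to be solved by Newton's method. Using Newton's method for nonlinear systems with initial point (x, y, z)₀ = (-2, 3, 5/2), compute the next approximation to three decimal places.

(-2.014, 1.619, 1.137)

At (-2, 3, 5/2): F = (34.500, 7.500, 9.500).
Jacobian J = [[0, 8·y, 1], [-y, -x + z - 2, y], [-2·z + 2, 0, -2·x + 3]].
At the point, J = [[0.000, 24.000, 1.000], [-3.000, 2.500, 3.000], [-3.000, 0.000, 7.000]] (det J = 295.500).
Solving J·Δ = −F gives Δ = (-0.014, -1.381, -1.363).
Then the next iterate is (x, y, z)₁ = (-2.014, 1.619, 1.137).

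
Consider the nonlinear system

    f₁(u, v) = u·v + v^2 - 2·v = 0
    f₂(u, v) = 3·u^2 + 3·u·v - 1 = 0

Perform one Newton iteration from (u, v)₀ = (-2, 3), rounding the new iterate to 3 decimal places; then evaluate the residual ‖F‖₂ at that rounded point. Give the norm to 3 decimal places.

1.399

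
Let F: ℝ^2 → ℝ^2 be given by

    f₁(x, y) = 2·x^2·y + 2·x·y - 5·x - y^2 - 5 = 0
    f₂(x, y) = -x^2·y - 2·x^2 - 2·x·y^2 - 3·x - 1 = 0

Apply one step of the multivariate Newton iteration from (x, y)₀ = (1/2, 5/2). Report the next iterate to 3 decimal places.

(0.686, -0.091)

At (1/2, 5/2): F = (-10.000, -9.875).
Jacobian J = [[4·x·y + 2·y - 5, 2·x^2 + 2·x - 2·y], [-2·x·y - 4·x - 2·y^2 - 3, -x^2 - 4·x·y]].
At the point, J = [[5.000, -3.500], [-20.000, -5.250]] (det J = -96.250).
Solving J·Δ = −F gives Δ = (0.186, -2.591).
Then the next iterate is (x, y)₁ = (0.686, -0.091).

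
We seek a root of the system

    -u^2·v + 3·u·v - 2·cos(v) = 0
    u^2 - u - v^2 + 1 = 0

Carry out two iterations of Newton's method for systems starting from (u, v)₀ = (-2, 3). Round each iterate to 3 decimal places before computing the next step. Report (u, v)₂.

At (-2, 3): F = (-28.02002, -2.000).
Jacobian J = [[-2·u·v + 3·v, -u^2 + 3·u + 2·sin(v)], [2·u - 1, -2·v]].
At the point, J = [[21.000, -9.71776], [-5.000, -6.000]] (det J = -174.58880).
Solving J·Δ = −F gives Δ = (0.852, -1.043).
Then the next iterate is (u, v)₁ = (-1.148, 1.957).
Round to (-1.148, 1.957) and repeat: F = (-8.56570, -0.36395), J = [[10.36427, -2.90921], [-3.296, -3.914]].
Δ = (0.647, -0.638), so (u, v)₂ = (-0.501, 1.319).

(-0.501, 1.319)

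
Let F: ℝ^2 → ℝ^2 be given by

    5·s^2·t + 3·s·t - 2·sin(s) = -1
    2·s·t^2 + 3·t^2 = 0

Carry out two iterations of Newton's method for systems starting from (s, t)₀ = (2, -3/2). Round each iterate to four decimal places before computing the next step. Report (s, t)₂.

At (2, -3/2): F = (-39.818595, 15.7500).
Jacobian J = [[10·s·t + 3·t - 2·cos(s), 5·s^2 + 3·s], [2·t^2, 4·s·t + 6·t]].
At the point, J = [[-33.667706, 26.0000], [4.5000, -21.0000]] (det J = 590.021833).
Solving J·Δ = −F gives Δ = (-0.7232, 0.5950).
Then the next iterate is (s, t)₁ = (1.2768, -0.9050).
Round to (1.2768, -0.9050) and repeat: F = (-11.757436, 4.548537), J = [[-14.849599, 11.981491], [1.638050, -10.052016]].
Δ = (-0.4913, 0.3724), so (s, t)₂ = (0.7855, -0.5326).

(0.7855, -0.5326)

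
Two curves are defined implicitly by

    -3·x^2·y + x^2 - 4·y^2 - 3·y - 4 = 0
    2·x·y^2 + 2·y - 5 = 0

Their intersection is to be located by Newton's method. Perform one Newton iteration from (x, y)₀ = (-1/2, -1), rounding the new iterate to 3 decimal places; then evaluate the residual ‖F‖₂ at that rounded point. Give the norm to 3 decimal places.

At (-1/2, -1): F = (-4.000, -8.000).
Jacobian J = [[-6·x·y + 2·x, -3·x^2 - 8·y - 3], [2·y^2, 4·x·y + 2]].
At the point, J = [[-4.000, 4.250], [2.000, 4.000]] (det J = -24.500).
Solving J·Δ = −F gives Δ = (0.735, 1.633).
Then the next iterate is (x, y)₁ = (0.235, 0.633).
Re-evaluating at (0.235, 0.633): F = (-7.55140, -3.54568), so ‖F‖₂ = 8.342.

8.342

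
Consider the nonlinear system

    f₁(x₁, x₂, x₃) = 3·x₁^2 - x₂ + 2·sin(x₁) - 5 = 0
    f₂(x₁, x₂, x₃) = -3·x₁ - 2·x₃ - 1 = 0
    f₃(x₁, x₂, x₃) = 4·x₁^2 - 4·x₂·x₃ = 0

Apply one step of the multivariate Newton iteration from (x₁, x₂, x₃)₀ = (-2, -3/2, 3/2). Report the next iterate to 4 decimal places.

(-1.8252, 2.9383, 2.2378)

At (-2, -3/2, 3/2): F = (6.681405, 2.0000, 25.0000).
Jacobian J = [[6·x₁ + 2·cos(x₁), -1, 0], [-3, 0, -2], [8·x₁, -4·x₃, -4·x₂]].
At the point, J = [[-12.832294, -1.0000, 0.0000], [-3.0000, 0.0000, -2.0000], [-16.0000, -6.0000, 6.0000]] (det J = 103.987524).
Solving J·Δ = −F gives Δ = (0.1748, 4.4383, 0.7378).
Then the next iterate is (x₁, x₂, x₃)₁ = (-1.8252, 2.9383, 2.2378).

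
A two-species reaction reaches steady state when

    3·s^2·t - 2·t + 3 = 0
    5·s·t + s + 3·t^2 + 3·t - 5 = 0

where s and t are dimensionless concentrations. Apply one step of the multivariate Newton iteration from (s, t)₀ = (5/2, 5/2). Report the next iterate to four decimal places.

At (5/2, 5/2): F = (44.8750, 55.0000).
Jacobian J = [[6·s·t, 3·s^2 - 2], [5·t + 1, 5·s + 6·t + 3]].
At the point, J = [[37.5000, 16.7500], [13.5000, 30.5000]] (det J = 917.6250).
Solving J·Δ = −F gives Δ = (-0.4876, -1.5875).
Then the next iterate is (s, t)₁ = (2.0124, 0.9125).

(2.0124, 0.9125)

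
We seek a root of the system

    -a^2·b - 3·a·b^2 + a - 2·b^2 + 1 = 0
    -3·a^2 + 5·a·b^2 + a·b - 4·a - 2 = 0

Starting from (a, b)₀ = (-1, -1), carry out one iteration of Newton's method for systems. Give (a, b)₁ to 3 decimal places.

At (-1, -1): F = (2.000, -5.000).
Jacobian J = [[-2·a·b - 3·b^2 + 1, -a^2 - 6·a·b - 4·b], [-6·a + 5·b^2 + b - 4, 10·a·b + a]].
At the point, J = [[-4.000, -3.000], [6.000, 9.000]] (det J = -18.000).
Solving J·Δ = −F gives Δ = (0.167, 0.444).
Then the next iterate is (a, b)₁ = (-0.833, -0.556).

(-0.833, -0.556)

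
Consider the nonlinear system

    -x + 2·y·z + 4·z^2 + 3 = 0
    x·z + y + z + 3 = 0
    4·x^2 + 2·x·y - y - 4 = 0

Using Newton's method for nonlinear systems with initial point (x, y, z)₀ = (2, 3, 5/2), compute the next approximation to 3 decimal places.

At (2, 3, 5/2): F = (41.000, 13.500, 21.000).
Jacobian J = [[-1, 2·z, 2·y + 8·z], [z, 1, x + 1], [8·x + 2·y, 2·x - 1, 0]].
At the point, J = [[-1.000, 5.000, 26.000], [2.500, 1.000, 3.000], [22.000, 3.000, 0.000]] (det J = -38.000).
Solving J·Δ = −F gives Δ = (11.921, -94.421, 17.039).
Then the next iterate is (x, y, z)₁ = (13.921, -91.421, 19.539).

(13.921, -91.421, 19.539)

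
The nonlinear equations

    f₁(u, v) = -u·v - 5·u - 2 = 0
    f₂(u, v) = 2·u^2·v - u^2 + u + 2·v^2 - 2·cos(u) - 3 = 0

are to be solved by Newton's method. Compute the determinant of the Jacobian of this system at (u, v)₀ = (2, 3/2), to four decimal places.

-69.3628

J = [[-v - 5, -u], [4·u·v - 2·u + 2·sin(u) + 1, 2·u^2 + 4·v]].
At the point, J = [[-6.5000, -2.0000], [10.818595, 14.0000]].
det J = -69.3628.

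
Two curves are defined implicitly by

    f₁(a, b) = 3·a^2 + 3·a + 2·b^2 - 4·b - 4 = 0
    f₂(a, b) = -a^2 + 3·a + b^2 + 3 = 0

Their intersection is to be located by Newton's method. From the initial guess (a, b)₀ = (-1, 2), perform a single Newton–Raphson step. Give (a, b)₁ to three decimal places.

At (-1, 2): F = (-4.000, 3.000).
Jacobian J = [[6·a + 3, 4·b - 4], [-2·a + 3, 2·b]].
At the point, J = [[-3.000, 4.000], [5.000, 4.000]] (det J = -32.000).
Solving J·Δ = −F gives Δ = (-0.875, 0.344).
Then the next iterate is (a, b)₁ = (-1.875, 2.344).

(-1.875, 2.344)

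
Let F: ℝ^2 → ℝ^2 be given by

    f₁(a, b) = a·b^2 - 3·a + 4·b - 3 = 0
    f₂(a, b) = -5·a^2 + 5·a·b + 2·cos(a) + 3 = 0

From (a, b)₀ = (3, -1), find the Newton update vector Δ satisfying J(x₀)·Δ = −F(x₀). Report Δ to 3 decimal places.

At (3, -1): F = (-13.000, -58.97998).
Jacobian J = [[b^2 - 3, 2·a·b + 4], [-10·a + 5·b - 2·sin(a), 5·a]].
At the point, J = [[-2.000, -2.000], [-35.28224, 15.000]] (det J = -100.56448).
Solving J·Δ = −F gives Δ = (-3.112, -3.388).

(-3.112, -3.388)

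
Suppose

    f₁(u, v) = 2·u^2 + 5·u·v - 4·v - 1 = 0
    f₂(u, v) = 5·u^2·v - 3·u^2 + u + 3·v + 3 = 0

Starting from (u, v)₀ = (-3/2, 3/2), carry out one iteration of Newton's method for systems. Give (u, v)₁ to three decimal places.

(-1.586, 0.293)

At (-3/2, 3/2): F = (-13.750, 16.125).
Jacobian J = [[4·u + 5·v, 5·u - 4], [10·u·v - 6·u + 1, 5·u^2 + 3]].
At the point, J = [[1.500, -11.500], [-12.500, 14.250]] (det J = -122.375).
Solving J·Δ = −F gives Δ = (-0.086, -1.207).
Then the next iterate is (u, v)₁ = (-1.586, 0.293).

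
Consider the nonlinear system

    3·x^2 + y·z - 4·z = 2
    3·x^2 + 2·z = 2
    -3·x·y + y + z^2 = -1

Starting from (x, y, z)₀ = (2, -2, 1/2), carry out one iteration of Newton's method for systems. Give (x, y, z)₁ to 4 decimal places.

At (2, -2, 1/2): F = (7.0000, 11.0000, 11.2500).
Jacobian J = [[6·x, z, y - 4], [6·x, 0, 2], [-3·y, -3·x + 1, 2·z]].
At the point, J = [[12.0000, 0.5000, -6.0000], [12.0000, 0.0000, 2.0000], [6.0000, -5.0000, 1.0000]] (det J = 480.0000).
Solving J·Δ = −F gives Δ = (-0.8453, 1.1500, -0.4281).
Then the next iterate is (x, y, z)₁ = (1.1547, -0.8500, 0.0719).

(1.1547, -0.8500, 0.0719)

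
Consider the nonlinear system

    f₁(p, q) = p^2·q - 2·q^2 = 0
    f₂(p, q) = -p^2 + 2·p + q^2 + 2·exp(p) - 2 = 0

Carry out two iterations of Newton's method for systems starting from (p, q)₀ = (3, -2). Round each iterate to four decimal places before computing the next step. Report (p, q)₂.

(0.9548, -0.8828)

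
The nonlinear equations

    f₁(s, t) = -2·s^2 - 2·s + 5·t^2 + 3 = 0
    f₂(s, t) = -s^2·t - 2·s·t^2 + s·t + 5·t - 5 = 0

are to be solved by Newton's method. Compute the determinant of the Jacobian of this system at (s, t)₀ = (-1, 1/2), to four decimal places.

5.0000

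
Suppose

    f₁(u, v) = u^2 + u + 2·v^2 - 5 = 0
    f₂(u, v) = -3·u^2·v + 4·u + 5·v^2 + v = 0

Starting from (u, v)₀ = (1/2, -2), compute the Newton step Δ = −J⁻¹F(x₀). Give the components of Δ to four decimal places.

At (1/2, -2): F = (3.7500, 21.5000).
Jacobian J = [[2·u + 1, 4·v], [-6·u·v + 4, -3·u^2 + 10·v + 1]].
At the point, J = [[2.0000, -8.0000], [10.0000, -19.7500]] (det J = 40.5000).
Solving J·Δ = −F gives Δ = (-2.4182, -0.1358).

(-2.4182, -0.1358)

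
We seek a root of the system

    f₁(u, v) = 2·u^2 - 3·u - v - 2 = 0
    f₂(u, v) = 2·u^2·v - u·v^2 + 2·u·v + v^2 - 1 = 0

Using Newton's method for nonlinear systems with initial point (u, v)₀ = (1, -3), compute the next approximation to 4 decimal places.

(0.4348, -3.5652)

At (1, -3): F = (0.0000, -13.0000).
Jacobian J = [[4·u - 3, -1], [4·u·v - v^2 + 2·v, 2·u^2 - 2·u·v + 2·u + 2·v]].
At the point, J = [[1.0000, -1.0000], [-27.0000, 4.0000]] (det J = -23.0000).
Solving J·Δ = −F gives Δ = (-0.5652, -0.5652).
Then the next iterate is (u, v)₁ = (0.4348, -3.5652).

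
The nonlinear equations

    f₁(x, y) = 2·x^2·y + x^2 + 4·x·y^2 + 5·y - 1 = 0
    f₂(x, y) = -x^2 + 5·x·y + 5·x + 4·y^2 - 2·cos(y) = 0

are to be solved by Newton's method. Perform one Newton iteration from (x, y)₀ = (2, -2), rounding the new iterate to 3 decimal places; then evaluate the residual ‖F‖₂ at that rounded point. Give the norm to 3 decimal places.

At (2, -2): F = (9.000, 2.83229).
Jacobian J = [[4·x·y + 2·x + 4·y^2, 2·x^2 + 8·x·y + 5], [-2·x + 5·y + 5, 5·x + 8·y + 2·sin(y)]].
At the point, J = [[4.000, -19.000], [-9.000, -7.81859]] (det J = -202.27438).
Solving J·Δ = −F gives Δ = (-0.082, 0.456).
Then the next iterate is (x, y)₁ = (1.918, -1.544).
Re-evaluating at (1.918, -1.544): F = (1.88838, 0.58647), so ‖F‖₂ = 1.977.

1.977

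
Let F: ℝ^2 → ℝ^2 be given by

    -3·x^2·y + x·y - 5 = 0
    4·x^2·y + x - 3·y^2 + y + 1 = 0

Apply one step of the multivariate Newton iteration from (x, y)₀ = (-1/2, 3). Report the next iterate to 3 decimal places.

At (-1/2, 3): F = (-8.750, -20.500).
Jacobian J = [[-6·x·y + y, -3·x^2 + x], [8·x·y + 1, 4·x^2 - 6·y + 1]].
At the point, J = [[12.000, -1.250], [-11.000, -16.000]] (det J = -205.750).
Solving J·Δ = −F gives Δ = (0.556, -1.663).
Then the next iterate is (x, y)₁ = (0.056, 1.337).

(0.056, 1.337)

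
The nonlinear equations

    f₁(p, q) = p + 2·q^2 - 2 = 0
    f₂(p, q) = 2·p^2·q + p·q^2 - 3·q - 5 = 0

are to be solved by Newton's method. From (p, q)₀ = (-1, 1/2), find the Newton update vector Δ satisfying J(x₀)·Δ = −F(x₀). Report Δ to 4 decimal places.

At (-1, 1/2): F = (-2.5000, -5.7500).
Jacobian J = [[1, 4·q], [4·p·q + q^2, 2·p^2 + 2·p·q - 3]].
At the point, J = [[1.0000, 2.0000], [-1.7500, -2.0000]] (det J = 1.5000).
Solving J·Δ = −F gives Δ = (-11.0000, 6.7500).

(-11.0000, 6.7500)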